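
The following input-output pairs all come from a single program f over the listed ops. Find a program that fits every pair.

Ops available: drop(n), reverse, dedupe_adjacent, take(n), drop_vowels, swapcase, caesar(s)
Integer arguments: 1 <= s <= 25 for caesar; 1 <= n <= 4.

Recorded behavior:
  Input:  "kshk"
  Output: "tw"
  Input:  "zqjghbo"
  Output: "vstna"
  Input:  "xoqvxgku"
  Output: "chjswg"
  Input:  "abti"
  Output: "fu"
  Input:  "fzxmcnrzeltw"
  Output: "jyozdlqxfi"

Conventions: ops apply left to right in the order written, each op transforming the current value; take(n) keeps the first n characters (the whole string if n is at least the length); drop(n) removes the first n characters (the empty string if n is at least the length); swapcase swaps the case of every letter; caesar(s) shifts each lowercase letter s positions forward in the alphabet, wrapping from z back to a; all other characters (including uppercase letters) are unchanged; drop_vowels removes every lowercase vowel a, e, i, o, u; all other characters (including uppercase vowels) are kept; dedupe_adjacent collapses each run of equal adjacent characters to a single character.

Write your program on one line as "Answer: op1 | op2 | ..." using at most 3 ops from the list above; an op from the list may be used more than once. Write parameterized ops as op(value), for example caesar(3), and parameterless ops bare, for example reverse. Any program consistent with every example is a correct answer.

caesar(12) | drop(2)

Check, running the answer program on each example:
  "kshk" -> "wetw" -> "tw"
  "zqjghbo" -> "lcvstna" -> "vstna"
  "xoqvxgku" -> "jachjswg" -> "chjswg"
  "abti" -> "mnfu" -> "fu"
  "fzxmcnrzeltw" -> "rljyozdlqxfi" -> "jyozdlqxfi"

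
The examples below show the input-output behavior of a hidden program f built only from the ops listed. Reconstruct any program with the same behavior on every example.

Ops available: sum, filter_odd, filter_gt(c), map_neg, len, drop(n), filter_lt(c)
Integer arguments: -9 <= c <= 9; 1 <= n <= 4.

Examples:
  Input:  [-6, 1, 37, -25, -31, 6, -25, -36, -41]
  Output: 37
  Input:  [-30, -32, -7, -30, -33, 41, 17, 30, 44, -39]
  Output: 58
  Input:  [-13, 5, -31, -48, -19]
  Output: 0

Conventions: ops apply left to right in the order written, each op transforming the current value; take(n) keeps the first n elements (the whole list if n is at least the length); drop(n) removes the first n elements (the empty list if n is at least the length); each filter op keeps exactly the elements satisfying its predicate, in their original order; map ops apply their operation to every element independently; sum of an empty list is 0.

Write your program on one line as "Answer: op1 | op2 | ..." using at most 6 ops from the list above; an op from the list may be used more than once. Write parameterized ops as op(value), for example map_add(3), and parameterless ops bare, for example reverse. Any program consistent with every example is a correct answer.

map_neg | filter_odd | filter_lt(-8) | map_neg | sum

Check, running the answer program on each example:
  [-6, 1, 37, -25, -31, 6, -25, -36, -41] -> [6, -1, -37, 25, 31, -6, 25, 36, 41] -> [-1, -37, 25, 31, 25, 41] -> [-37] -> [37] -> 37
  [-30, -32, -7, -30, -33, 41, 17, 30, 44, -39] -> [30, 32, 7, 30, 33, -41, -17, -30, -44, 39] -> [7, 33, -41, -17, 39] -> [-41, -17] -> [41, 17] -> 58
  [-13, 5, -31, -48, -19] -> [13, -5, 31, 48, 19] -> [13, -5, 31, 19] -> [] -> [] -> 0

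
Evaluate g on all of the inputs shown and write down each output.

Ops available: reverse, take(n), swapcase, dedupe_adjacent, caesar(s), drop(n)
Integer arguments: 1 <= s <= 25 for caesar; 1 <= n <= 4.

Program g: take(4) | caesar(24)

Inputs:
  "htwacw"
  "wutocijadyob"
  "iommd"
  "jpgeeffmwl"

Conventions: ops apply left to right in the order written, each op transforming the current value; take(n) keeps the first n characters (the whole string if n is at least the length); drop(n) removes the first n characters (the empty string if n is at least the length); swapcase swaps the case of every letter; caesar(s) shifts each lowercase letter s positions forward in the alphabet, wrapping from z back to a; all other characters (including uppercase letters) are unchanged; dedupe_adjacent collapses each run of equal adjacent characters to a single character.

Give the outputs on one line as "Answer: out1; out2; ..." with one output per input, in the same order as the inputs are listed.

"fruy"; "usrm"; "gmkk"; "hnec"

Execution, op by op:
  "htwacw" -> "htwa" -> "fruy"
  "wutocijadyob" -> "wuto" -> "usrm"
  "iommd" -> "iomm" -> "gmkk"
  "jpgeeffmwl" -> "jpge" -> "hnec"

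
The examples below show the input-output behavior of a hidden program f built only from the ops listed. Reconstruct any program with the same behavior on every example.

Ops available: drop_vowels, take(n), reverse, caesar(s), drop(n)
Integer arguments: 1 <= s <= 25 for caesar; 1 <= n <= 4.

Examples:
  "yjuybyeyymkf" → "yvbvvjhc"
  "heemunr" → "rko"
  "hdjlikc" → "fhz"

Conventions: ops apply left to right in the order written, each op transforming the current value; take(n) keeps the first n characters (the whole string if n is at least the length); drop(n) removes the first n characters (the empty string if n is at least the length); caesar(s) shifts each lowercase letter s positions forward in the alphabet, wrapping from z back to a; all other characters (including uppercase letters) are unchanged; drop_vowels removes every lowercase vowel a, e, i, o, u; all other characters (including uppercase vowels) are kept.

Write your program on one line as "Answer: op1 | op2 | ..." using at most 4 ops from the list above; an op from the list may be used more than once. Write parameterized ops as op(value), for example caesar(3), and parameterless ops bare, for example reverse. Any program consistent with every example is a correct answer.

caesar(12) | drop(4) | caesar(11)

Check, running the answer program on each example:
  "yjuybyeyymkf" -> "kvgknkqkkywr" -> "nkqkkywr" -> "yvbvvjhc"
  "heemunr" -> "tqqygzd" -> "gzd" -> "rko"
  "hdjlikc" -> "tpvxuwo" -> "uwo" -> "fhz"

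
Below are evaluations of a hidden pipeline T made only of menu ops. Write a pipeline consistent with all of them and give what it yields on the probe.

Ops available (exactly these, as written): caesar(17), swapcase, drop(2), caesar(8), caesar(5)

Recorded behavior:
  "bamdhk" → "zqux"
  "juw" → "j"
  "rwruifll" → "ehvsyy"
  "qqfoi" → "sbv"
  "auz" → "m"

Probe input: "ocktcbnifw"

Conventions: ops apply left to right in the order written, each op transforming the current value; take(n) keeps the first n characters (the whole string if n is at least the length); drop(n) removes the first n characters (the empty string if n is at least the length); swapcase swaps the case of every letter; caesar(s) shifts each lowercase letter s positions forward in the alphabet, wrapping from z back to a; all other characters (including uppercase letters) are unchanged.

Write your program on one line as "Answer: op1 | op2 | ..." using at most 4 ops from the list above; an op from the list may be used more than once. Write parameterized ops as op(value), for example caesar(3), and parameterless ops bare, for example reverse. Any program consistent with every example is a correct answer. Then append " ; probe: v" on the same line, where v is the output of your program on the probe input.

caesar(5) | drop(2) | caesar(8) ; probe: "xgpoavsj"

Check, running the answer program on each example:
  "bamdhk" -> "gfrimp" -> "rimp" -> "zqux"
  "juw" -> "ozb" -> "b" -> "j"
  "rwruifll" -> "wbwznkqq" -> "wznkqq" -> "ehvsyy"
  "qqfoi" -> "vvktn" -> "ktn" -> "sbv"
  "auz" -> "fze" -> "e" -> "m"
  probe: "ocktcbnifw" -> "thpyhgsnkb" -> "pyhgsnkb" -> "xgpoavsj"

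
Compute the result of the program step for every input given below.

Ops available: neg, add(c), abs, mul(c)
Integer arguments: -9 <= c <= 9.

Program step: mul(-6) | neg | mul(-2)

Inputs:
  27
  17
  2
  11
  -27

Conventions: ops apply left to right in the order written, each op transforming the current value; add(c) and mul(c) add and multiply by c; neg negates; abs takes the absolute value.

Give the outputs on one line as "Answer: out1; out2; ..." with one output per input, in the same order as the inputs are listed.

Execution, op by op:
  27 -> -162 -> 162 -> -324
  17 -> -102 -> 102 -> -204
  2 -> -12 -> 12 -> -24
  11 -> -66 -> 66 -> -132
  -27 -> 162 -> -162 -> 324

-324; -204; -24; -132; 324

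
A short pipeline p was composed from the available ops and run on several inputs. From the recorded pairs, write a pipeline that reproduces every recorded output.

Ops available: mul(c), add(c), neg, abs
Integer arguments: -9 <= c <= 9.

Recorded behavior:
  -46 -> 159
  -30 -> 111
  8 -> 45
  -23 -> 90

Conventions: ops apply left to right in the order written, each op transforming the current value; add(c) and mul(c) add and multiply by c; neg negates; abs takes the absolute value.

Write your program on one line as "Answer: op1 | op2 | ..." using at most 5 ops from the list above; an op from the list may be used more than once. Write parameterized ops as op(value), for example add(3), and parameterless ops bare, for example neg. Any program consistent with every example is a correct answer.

abs | add(7) | mul(-3) | neg

Check, running the answer program on each example:
  -46 -> 46 -> 53 -> -159 -> 159
  -30 -> 30 -> 37 -> -111 -> 111
  8 -> 8 -> 15 -> -45 -> 45
  -23 -> 23 -> 30 -> -90 -> 90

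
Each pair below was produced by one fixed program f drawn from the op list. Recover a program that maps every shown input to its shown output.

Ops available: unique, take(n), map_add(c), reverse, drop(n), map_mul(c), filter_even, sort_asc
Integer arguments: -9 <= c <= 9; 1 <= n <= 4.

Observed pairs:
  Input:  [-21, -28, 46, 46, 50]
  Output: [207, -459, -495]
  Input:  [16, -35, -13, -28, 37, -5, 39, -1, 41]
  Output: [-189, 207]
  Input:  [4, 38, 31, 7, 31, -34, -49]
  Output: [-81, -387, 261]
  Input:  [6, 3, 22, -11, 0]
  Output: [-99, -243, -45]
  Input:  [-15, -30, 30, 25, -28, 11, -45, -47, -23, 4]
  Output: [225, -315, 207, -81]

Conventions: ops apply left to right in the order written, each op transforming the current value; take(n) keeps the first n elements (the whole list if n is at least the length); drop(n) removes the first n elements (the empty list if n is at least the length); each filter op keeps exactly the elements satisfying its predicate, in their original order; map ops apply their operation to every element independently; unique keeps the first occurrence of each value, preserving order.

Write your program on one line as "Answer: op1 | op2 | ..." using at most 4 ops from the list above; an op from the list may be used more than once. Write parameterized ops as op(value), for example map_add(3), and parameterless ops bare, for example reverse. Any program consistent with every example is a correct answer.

filter_even | map_add(5) | unique | map_mul(-9)

Check, running the answer program on each example:
  [-21, -28, 46, 46, 50] -> [-28, 46, 46, 50] -> [-23, 51, 51, 55] -> [-23, 51, 55] -> [207, -459, -495]
  [16, -35, -13, -28, 37, -5, 39, -1, 41] -> [16, -28] -> [21, -23] -> [21, -23] -> [-189, 207]
  [4, 38, 31, 7, 31, -34, -49] -> [4, 38, -34] -> [9, 43, -29] -> [9, 43, -29] -> [-81, -387, 261]
  [6, 3, 22, -11, 0] -> [6, 22, 0] -> [11, 27, 5] -> [11, 27, 5] -> [-99, -243, -45]
  [-15, -30, 30, 25, -28, 11, -45, -47, -23, 4] -> [-30, 30, -28, 4] -> [-25, 35, -23, 9] -> [-25, 35, -23, 9] -> [225, -315, 207, -81]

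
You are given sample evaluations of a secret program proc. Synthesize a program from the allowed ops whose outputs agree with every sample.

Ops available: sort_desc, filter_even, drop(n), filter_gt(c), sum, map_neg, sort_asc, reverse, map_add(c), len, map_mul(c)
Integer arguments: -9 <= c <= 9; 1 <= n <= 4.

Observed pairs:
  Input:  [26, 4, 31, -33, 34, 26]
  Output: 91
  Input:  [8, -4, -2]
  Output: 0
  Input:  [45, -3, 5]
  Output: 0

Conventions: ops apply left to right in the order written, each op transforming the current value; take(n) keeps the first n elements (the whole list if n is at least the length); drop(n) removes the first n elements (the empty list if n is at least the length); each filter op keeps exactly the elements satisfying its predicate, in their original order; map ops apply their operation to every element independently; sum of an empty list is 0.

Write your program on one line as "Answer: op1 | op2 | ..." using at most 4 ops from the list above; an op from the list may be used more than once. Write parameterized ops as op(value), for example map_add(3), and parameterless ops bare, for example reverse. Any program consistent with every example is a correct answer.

sort_desc | sort_asc | drop(3) | sum

Check, running the answer program on each example:
  [26, 4, 31, -33, 34, 26] -> [34, 31, 26, 26, 4, -33] -> [-33, 4, 26, 26, 31, 34] -> [26, 31, 34] -> 91
  [8, -4, -2] -> [8, -2, -4] -> [-4, -2, 8] -> [] -> 0
  [45, -3, 5] -> [45, 5, -3] -> [-3, 5, 45] -> [] -> 0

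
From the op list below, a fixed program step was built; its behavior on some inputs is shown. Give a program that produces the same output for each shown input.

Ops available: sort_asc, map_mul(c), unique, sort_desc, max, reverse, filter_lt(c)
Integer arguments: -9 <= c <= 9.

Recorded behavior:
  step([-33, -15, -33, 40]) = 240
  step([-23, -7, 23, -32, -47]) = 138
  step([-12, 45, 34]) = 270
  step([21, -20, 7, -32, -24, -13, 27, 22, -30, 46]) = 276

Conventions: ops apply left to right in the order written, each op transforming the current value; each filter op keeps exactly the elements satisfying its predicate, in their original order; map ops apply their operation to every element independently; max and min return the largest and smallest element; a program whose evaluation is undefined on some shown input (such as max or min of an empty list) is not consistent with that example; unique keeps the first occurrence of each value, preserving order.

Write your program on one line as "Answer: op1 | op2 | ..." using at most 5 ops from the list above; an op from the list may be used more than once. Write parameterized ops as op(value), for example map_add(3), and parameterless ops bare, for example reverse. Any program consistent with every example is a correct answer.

map_mul(6) | sort_desc | unique | max

Check, running the answer program on each example:
  [-33, -15, -33, 40] -> [-198, -90, -198, 240] -> [240, -90, -198, -198] -> [240, -90, -198] -> 240
  [-23, -7, 23, -32, -47] -> [-138, -42, 138, -192, -282] -> [138, -42, -138, -192, -282] -> [138, -42, -138, -192, -282] -> 138
  [-12, 45, 34] -> [-72, 270, 204] -> [270, 204, -72] -> [270, 204, -72] -> 270
  [21, -20, 7, -32, -24, -13, 27, 22, -30, 46] -> [126, -120, 42, -192, -144, -78, 162, 132, -180, 276] -> [276, 162, 132, 126, 42, -78, -120, -144, -180, -192] -> [276, 162, 132, 126, 42, -78, -120, -144, -180, -192] -> 276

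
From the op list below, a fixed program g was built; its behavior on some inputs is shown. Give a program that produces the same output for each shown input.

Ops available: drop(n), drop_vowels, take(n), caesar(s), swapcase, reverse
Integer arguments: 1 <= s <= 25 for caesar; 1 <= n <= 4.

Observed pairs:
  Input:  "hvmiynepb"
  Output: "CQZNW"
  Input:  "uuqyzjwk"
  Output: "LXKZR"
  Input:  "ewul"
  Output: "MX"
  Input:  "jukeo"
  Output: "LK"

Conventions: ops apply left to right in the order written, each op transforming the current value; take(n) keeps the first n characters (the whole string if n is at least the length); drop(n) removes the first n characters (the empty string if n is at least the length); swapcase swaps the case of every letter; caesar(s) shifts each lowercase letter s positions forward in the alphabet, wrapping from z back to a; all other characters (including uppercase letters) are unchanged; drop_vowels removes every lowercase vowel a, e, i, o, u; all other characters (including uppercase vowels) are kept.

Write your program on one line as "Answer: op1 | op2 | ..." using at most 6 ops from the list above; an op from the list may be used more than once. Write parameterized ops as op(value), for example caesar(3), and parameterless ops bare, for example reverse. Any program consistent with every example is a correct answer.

drop_vowels | caesar(1) | drop_vowels | reverse | swapcase

Check, running the answer program on each example:
  "hvmiynepb" -> "hvmynpb" -> "iwnzoqc" -> "wnzqc" -> "cqznw" -> "CQZNW"
  "uuqyzjwk" -> "qyzjwk" -> "rzakxl" -> "rzkxl" -> "lxkzr" -> "LXKZR"
  "ewul" -> "wl" -> "xm" -> "xm" -> "mx" -> "MX"
  "jukeo" -> "jk" -> "kl" -> "kl" -> "lk" -> "LK"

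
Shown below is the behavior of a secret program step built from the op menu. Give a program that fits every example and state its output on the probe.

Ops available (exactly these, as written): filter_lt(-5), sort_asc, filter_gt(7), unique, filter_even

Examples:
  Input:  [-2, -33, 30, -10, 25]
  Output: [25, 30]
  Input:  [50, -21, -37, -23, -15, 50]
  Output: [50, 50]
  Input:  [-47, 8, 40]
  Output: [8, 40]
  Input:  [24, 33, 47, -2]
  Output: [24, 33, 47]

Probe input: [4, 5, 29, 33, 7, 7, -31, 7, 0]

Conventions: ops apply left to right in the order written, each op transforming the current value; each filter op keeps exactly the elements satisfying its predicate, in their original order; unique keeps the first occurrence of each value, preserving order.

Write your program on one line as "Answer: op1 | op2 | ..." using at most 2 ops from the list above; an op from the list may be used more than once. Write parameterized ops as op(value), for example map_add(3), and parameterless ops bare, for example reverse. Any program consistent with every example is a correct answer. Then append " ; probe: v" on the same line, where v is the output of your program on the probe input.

sort_asc | filter_gt(7) ; probe: [29, 33]

Check, running the answer program on each example:
  [-2, -33, 30, -10, 25] -> [-33, -10, -2, 25, 30] -> [25, 30]
  [50, -21, -37, -23, -15, 50] -> [-37, -23, -21, -15, 50, 50] -> [50, 50]
  [-47, 8, 40] -> [-47, 8, 40] -> [8, 40]
  [24, 33, 47, -2] -> [-2, 24, 33, 47] -> [24, 33, 47]
  probe: [4, 5, 29, 33, 7, 7, -31, 7, 0] -> [-31, 0, 4, 5, 7, 7, 7, 29, 33] -> [29, 33]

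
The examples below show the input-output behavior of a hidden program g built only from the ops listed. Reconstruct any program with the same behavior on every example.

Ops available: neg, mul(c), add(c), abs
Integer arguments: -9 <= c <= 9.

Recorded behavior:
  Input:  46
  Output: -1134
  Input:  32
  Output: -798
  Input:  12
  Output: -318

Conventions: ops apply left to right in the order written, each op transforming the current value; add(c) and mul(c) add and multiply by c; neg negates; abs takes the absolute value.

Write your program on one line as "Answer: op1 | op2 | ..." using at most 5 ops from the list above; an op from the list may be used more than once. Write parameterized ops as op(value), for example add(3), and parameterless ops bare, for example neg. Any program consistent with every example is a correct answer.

mul(8) | add(1) | add(9) | mul(-3)

Check, running the answer program on each example:
  46 -> 368 -> 369 -> 378 -> -1134
  32 -> 256 -> 257 -> 266 -> -798
  12 -> 96 -> 97 -> 106 -> -318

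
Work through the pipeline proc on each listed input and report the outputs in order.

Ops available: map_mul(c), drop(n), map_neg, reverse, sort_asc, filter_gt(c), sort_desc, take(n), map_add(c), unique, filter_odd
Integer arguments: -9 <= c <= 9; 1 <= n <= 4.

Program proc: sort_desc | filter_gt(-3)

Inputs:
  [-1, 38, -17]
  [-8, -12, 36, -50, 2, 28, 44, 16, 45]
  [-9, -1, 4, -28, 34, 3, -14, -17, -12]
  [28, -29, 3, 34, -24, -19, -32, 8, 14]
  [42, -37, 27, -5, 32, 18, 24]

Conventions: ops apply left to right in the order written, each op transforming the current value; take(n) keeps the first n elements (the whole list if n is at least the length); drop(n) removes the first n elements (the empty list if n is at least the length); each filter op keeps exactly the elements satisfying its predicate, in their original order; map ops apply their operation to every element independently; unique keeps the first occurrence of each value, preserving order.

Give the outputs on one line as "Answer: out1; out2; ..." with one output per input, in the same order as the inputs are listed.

[38, -1]; [45, 44, 36, 28, 16, 2]; [34, 4, 3, -1]; [34, 28, 14, 8, 3]; [42, 32, 27, 24, 18]

Execution, op by op:
  [-1, 38, -17] -> [38, -1, -17] -> [38, -1]
  [-8, -12, 36, -50, 2, 28, 44, 16, 45] -> [45, 44, 36, 28, 16, 2, -8, -12, -50] -> [45, 44, 36, 28, 16, 2]
  [-9, -1, 4, -28, 34, 3, -14, -17, -12] -> [34, 4, 3, -1, -9, -12, -14, -17, -28] -> [34, 4, 3, -1]
  [28, -29, 3, 34, -24, -19, -32, 8, 14] -> [34, 28, 14, 8, 3, -19, -24, -29, -32] -> [34, 28, 14, 8, 3]
  [42, -37, 27, -5, 32, 18, 24] -> [42, 32, 27, 24, 18, -5, -37] -> [42, 32, 27, 24, 18]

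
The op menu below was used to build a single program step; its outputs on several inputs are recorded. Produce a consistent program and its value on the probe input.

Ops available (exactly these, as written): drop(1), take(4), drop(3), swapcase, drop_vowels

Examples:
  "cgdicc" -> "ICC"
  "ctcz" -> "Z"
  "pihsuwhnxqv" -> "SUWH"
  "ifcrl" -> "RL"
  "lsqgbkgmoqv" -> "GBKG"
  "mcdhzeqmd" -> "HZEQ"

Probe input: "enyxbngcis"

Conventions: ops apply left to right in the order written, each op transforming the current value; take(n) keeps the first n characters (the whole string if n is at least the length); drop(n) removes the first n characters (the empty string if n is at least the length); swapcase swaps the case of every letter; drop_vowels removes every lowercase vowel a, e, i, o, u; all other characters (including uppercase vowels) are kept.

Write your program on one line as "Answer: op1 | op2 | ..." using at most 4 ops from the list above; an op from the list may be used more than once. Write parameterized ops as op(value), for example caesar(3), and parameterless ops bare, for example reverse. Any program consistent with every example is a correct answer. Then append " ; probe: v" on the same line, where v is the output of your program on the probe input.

drop(3) | take(4) | swapcase ; probe: "XBNG"

Check, running the answer program on each example:
  "cgdicc" -> "icc" -> "icc" -> "ICC"
  "ctcz" -> "z" -> "z" -> "Z"
  "pihsuwhnxqv" -> "suwhnxqv" -> "suwh" -> "SUWH"
  "ifcrl" -> "rl" -> "rl" -> "RL"
  "lsqgbkgmoqv" -> "gbkgmoqv" -> "gbkg" -> "GBKG"
  "mcdhzeqmd" -> "hzeqmd" -> "hzeq" -> "HZEQ"
  probe: "enyxbngcis" -> "xbngcis" -> "xbng" -> "XBNG"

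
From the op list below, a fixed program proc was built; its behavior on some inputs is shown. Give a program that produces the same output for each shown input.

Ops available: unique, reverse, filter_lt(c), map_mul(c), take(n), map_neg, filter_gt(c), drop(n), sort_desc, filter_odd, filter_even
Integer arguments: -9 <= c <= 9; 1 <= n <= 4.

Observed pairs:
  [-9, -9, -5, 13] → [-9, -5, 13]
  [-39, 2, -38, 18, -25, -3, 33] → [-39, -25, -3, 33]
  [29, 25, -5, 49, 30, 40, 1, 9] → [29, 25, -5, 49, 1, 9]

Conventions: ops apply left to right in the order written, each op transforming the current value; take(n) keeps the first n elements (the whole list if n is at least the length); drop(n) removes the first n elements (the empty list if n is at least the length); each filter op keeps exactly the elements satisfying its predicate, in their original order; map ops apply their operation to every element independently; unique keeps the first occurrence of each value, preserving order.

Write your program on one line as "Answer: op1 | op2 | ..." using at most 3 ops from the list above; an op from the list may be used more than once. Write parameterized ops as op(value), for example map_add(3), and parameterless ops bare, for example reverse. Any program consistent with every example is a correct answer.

unique | filter_odd

Check, running the answer program on each example:
  [-9, -9, -5, 13] -> [-9, -5, 13] -> [-9, -5, 13]
  [-39, 2, -38, 18, -25, -3, 33] -> [-39, 2, -38, 18, -25, -3, 33] -> [-39, -25, -3, 33]
  [29, 25, -5, 49, 30, 40, 1, 9] -> [29, 25, -5, 49, 30, 40, 1, 9] -> [29, 25, -5, 49, 1, 9]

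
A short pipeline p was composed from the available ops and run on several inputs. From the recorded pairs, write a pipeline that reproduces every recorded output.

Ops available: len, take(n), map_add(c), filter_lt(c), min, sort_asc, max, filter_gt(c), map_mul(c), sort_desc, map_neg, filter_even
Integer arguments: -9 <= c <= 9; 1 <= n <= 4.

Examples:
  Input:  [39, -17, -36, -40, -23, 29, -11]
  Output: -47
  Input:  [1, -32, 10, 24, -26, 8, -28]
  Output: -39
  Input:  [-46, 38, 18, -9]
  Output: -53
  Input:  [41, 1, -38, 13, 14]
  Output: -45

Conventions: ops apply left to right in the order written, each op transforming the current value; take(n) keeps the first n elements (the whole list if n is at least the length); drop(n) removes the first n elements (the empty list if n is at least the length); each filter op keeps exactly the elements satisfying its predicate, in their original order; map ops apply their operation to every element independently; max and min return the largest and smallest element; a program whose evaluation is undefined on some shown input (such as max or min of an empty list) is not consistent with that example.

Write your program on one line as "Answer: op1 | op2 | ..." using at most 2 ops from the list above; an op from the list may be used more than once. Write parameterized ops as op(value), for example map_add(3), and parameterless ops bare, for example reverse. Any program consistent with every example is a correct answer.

map_add(-7) | min

Check, running the answer program on each example:
  [39, -17, -36, -40, -23, 29, -11] -> [32, -24, -43, -47, -30, 22, -18] -> -47
  [1, -32, 10, 24, -26, 8, -28] -> [-6, -39, 3, 17, -33, 1, -35] -> -39
  [-46, 38, 18, -9] -> [-53, 31, 11, -16] -> -53
  [41, 1, -38, 13, 14] -> [34, -6, -45, 6, 7] -> -45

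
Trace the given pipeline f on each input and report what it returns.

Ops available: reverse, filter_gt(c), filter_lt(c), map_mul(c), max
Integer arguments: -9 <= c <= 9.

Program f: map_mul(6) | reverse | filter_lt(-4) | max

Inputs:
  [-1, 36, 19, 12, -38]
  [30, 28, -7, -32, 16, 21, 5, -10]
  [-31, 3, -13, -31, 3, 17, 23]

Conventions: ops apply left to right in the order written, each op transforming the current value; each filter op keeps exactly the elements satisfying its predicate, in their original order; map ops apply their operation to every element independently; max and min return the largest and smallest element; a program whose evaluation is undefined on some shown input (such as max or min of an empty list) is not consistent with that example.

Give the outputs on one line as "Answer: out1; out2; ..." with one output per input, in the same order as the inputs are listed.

-6; -42; -78

Execution, op by op:
  [-1, 36, 19, 12, -38] -> [-6, 216, 114, 72, -228] -> [-228, 72, 114, 216, -6] -> [-228, -6] -> -6
  [30, 28, -7, -32, 16, 21, 5, -10] -> [180, 168, -42, -192, 96, 126, 30, -60] -> [-60, 30, 126, 96, -192, -42, 168, 180] -> [-60, -192, -42] -> -42
  [-31, 3, -13, -31, 3, 17, 23] -> [-186, 18, -78, -186, 18, 102, 138] -> [138, 102, 18, -186, -78, 18, -186] -> [-186, -78, -186] -> -78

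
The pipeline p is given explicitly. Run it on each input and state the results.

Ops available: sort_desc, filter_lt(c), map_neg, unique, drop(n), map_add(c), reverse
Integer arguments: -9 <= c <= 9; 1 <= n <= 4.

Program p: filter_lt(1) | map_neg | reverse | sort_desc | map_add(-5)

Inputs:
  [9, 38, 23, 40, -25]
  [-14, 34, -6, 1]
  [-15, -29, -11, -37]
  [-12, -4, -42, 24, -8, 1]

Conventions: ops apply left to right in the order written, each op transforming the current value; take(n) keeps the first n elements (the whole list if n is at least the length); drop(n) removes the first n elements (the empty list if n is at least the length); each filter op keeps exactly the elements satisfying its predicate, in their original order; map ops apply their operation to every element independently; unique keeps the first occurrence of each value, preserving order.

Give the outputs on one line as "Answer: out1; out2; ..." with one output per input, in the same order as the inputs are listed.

Execution, op by op:
  [9, 38, 23, 40, -25] -> [-25] -> [25] -> [25] -> [25] -> [20]
  [-14, 34, -6, 1] -> [-14, -6] -> [14, 6] -> [6, 14] -> [14, 6] -> [9, 1]
  [-15, -29, -11, -37] -> [-15, -29, -11, -37] -> [15, 29, 11, 37] -> [37, 11, 29, 15] -> [37, 29, 15, 11] -> [32, 24, 10, 6]
  [-12, -4, -42, 24, -8, 1] -> [-12, -4, -42, -8] -> [12, 4, 42, 8] -> [8, 42, 4, 12] -> [42, 12, 8, 4] -> [37, 7, 3, -1]

[20]; [9, 1]; [32, 24, 10, 6]; [37, 7, 3, -1]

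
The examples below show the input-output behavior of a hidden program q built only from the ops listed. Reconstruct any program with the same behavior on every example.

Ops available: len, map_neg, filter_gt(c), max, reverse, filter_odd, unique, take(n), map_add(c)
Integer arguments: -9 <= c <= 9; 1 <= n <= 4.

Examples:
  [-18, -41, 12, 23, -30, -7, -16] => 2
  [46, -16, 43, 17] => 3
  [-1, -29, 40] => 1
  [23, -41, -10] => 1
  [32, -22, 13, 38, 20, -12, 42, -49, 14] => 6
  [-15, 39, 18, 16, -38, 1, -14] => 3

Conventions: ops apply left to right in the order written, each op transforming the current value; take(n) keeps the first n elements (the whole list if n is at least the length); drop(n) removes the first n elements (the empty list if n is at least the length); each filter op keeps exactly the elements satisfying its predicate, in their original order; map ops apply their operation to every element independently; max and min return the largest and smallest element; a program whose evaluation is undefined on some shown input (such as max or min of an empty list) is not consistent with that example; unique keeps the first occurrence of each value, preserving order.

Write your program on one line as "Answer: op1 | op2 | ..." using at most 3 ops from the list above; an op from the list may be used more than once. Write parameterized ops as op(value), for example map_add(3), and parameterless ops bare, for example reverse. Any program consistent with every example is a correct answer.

map_add(-1) | filter_gt(9) | len

Check, running the answer program on each example:
  [-18, -41, 12, 23, -30, -7, -16] -> [-19, -42, 11, 22, -31, -8, -17] -> [11, 22] -> 2
  [46, -16, 43, 17] -> [45, -17, 42, 16] -> [45, 42, 16] -> 3
  [-1, -29, 40] -> [-2, -30, 39] -> [39] -> 1
  [23, -41, -10] -> [22, -42, -11] -> [22] -> 1
  [32, -22, 13, 38, 20, -12, 42, -49, 14] -> [31, -23, 12, 37, 19, -13, 41, -50, 13] -> [31, 12, 37, 19, 41, 13] -> 6
  [-15, 39, 18, 16, -38, 1, -14] -> [-16, 38, 17, 15, -39, 0, -15] -> [38, 17, 15] -> 3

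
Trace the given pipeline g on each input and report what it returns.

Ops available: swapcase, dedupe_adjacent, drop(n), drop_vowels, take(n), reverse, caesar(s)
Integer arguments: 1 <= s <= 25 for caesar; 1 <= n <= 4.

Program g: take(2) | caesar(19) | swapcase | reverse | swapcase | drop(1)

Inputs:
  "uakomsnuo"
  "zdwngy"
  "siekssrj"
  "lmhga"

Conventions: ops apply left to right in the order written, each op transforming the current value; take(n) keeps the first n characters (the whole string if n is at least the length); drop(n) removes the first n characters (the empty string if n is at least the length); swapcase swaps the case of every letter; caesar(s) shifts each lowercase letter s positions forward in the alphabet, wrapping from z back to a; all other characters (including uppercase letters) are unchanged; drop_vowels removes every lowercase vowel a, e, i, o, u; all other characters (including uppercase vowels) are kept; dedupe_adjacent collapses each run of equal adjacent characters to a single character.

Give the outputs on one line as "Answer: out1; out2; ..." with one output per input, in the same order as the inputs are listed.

Execution, op by op:
  "uakomsnuo" -> "ua" -> "nt" -> "NT" -> "TN" -> "tn" -> "n"
  "zdwngy" -> "zd" -> "sw" -> "SW" -> "WS" -> "ws" -> "s"
  "siekssrj" -> "si" -> "lb" -> "LB" -> "BL" -> "bl" -> "l"
  "lmhga" -> "lm" -> "ef" -> "EF" -> "FE" -> "fe" -> "e"

"n"; "s"; "l"; "e"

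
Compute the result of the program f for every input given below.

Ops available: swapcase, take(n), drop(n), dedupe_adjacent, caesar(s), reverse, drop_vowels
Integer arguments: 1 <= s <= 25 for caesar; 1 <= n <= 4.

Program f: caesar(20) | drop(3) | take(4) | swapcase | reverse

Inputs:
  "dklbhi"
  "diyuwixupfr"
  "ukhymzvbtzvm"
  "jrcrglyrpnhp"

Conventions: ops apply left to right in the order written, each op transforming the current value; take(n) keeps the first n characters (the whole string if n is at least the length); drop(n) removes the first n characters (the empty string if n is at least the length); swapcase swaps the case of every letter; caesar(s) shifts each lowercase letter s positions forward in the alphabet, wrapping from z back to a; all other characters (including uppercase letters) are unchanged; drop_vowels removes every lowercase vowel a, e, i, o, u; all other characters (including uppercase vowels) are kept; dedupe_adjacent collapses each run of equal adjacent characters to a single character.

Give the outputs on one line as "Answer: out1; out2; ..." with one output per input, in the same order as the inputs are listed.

Execution, op by op:
  "dklbhi" -> "xefvbc" -> "vbc" -> "vbc" -> "VBC" -> "CBV"
  "diyuwixupfr" -> "xcsoqcrojzl" -> "oqcrojzl" -> "oqcr" -> "OQCR" -> "RCQO"
  "ukhymzvbtzvm" -> "oebsgtpvntpg" -> "sgtpvntpg" -> "sgtp" -> "SGTP" -> "PTGS"
  "jrcrglyrpnhp" -> "dlwlafsljhbj" -> "lafsljhbj" -> "lafs" -> "LAFS" -> "SFAL"

"CBV"; "RCQO"; "PTGS"; "SFAL"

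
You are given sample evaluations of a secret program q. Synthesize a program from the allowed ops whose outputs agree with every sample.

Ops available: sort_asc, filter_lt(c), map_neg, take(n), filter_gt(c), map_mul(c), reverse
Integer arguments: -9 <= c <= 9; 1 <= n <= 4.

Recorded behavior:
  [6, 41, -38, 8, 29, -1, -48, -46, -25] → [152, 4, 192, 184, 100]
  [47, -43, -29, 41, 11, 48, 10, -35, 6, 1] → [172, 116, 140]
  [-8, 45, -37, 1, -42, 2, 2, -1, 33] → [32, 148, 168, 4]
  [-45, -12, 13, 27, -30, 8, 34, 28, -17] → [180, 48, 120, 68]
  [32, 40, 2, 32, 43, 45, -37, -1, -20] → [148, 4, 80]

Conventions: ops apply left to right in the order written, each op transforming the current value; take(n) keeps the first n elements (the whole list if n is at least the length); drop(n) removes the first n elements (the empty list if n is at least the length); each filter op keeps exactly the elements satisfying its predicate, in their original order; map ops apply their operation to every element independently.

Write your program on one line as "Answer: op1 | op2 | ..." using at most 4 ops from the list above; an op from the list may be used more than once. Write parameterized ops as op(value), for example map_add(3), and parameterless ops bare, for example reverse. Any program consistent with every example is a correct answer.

map_mul(-4) | filter_gt(-7) | filter_gt(2)

Check, running the answer program on each example:
  [6, 41, -38, 8, 29, -1, -48, -46, -25] -> [-24, -164, 152, -32, -116, 4, 192, 184, 100] -> [152, 4, 192, 184, 100] -> [152, 4, 192, 184, 100]
  [47, -43, -29, 41, 11, 48, 10, -35, 6, 1] -> [-188, 172, 116, -164, -44, -192, -40, 140, -24, -4] -> [172, 116, 140, -4] -> [172, 116, 140]
  [-8, 45, -37, 1, -42, 2, 2, -1, 33] -> [32, -180, 148, -4, 168, -8, -8, 4, -132] -> [32, 148, -4, 168, 4] -> [32, 148, 168, 4]
  [-45, -12, 13, 27, -30, 8, 34, 28, -17] -> [180, 48, -52, -108, 120, -32, -136, -112, 68] -> [180, 48, 120, 68] -> [180, 48, 120, 68]
  [32, 40, 2, 32, 43, 45, -37, -1, -20] -> [-128, -160, -8, -128, -172, -180, 148, 4, 80] -> [148, 4, 80] -> [148, 4, 80]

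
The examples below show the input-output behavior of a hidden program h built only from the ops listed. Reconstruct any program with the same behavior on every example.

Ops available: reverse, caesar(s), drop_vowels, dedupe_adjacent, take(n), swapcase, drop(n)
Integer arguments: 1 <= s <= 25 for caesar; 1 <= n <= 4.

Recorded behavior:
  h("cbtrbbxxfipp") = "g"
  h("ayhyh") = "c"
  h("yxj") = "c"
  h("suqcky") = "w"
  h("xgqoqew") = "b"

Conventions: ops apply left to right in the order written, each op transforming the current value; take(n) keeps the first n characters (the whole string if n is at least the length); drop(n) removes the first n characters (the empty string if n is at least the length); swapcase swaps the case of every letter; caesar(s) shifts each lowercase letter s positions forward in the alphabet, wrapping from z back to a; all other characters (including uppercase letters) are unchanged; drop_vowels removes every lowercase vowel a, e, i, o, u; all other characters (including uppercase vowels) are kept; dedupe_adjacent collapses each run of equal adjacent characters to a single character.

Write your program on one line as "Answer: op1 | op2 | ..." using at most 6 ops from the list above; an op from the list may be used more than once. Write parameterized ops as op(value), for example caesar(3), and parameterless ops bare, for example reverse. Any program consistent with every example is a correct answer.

drop_vowels | caesar(22) | dedupe_adjacent | take(1) | caesar(8)

Check, running the answer program on each example:
  "cbtrbbxxfipp" -> "cbtrbbxxfpp" -> "yxpnxxttbll" -> "yxpnxtbl" -> "y" -> "g"
  "ayhyh" -> "yhyh" -> "udud" -> "udud" -> "u" -> "c"
  "yxj" -> "yxj" -> "utf" -> "utf" -> "u" -> "c"
  "suqcky" -> "sqcky" -> "omygu" -> "omygu" -> "o" -> "w"
  "xgqoqew" -> "xgqqw" -> "tcmms" -> "tcms" -> "t" -> "b"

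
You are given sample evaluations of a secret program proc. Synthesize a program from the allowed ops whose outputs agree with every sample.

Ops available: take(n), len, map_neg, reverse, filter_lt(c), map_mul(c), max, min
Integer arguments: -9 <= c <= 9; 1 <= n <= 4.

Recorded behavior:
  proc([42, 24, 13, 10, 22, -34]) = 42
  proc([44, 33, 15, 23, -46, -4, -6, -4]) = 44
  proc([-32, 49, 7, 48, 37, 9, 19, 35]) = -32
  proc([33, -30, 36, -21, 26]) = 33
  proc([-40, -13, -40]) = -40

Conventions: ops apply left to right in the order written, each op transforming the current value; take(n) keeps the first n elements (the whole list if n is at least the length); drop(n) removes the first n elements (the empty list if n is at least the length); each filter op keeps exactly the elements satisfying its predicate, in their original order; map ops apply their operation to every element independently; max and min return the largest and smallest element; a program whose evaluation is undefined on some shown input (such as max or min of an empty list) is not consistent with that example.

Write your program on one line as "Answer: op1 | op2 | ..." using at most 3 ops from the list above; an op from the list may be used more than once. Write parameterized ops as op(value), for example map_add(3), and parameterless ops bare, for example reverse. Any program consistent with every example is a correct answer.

take(1) | max

Check, running the answer program on each example:
  [42, 24, 13, 10, 22, -34] -> [42] -> 42
  [44, 33, 15, 23, -46, -4, -6, -4] -> [44] -> 44
  [-32, 49, 7, 48, 37, 9, 19, 35] -> [-32] -> -32
  [33, -30, 36, -21, 26] -> [33] -> 33
  [-40, -13, -40] -> [-40] -> -40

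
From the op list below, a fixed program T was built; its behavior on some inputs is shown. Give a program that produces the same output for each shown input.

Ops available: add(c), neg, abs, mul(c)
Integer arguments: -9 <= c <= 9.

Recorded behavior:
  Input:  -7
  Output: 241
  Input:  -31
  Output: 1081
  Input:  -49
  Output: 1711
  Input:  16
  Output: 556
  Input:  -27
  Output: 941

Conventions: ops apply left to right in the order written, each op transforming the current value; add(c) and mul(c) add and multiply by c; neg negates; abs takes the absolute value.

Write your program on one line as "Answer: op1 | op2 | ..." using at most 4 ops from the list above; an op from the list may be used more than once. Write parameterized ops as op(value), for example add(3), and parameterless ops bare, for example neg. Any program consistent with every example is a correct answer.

mul(5) | abs | mul(7) | add(-4)

Check, running the answer program on each example:
  -7 -> -35 -> 35 -> 245 -> 241
  -31 -> -155 -> 155 -> 1085 -> 1081
  -49 -> -245 -> 245 -> 1715 -> 1711
  16 -> 80 -> 80 -> 560 -> 556
  -27 -> -135 -> 135 -> 945 -> 941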